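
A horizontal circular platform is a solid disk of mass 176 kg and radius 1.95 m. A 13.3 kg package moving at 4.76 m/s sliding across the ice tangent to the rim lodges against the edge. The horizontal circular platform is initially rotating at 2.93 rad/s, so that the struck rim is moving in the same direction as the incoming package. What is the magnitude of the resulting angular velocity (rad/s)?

The axle reaction passes through the central axle and exerts no torque about it; angular momentum about the central axle is conserved through the impact.
I_p = ½(176)(1.95)² = 334.6 kg·m². Taking the sense of the package's angular momentum as positive, L_{package} = m v R = (13.3)(4.76)(1.95) = 123.5 kg·m²/s.
L_i = +I_p ω_p + m v R = +(334.6)(2.93) + 123.5 = 1104 kg·m²/s.
After sticking, I_f = I_p + m R² = 334.6 + (13.3)(1.95)² = 385.2 kg·m².
ω_f = L_i / I_f = 1104 / 385.2 = 2.866 rad/s.

|ω_f| ≈ 2.87 rad/s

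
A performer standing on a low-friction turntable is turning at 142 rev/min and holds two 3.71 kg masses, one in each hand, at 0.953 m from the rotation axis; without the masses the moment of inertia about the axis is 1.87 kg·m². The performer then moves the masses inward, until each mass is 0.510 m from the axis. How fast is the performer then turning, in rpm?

ω₂ ≈ 322 rpm

With no external torque about the axis, L is conserved: I₁ω₁ = I₂ω₂.
I₁ = 1.87 + 2(3.71)(0.953)² = 8.609 kg·m²; I₂ = 1.87 + 2(3.71)(0.510)² = 3.800 kg·m².
ω₂ = I₁ω₁ / I₂ = (8.609)(142 rpm) / (3.800) = 321.7 rpm.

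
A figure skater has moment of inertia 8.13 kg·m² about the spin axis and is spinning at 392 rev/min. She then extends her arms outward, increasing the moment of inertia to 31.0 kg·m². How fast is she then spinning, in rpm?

No external torque acts about the spin axis, so angular momentum is conserved.
ω₂ = I₁ω₁ / I₂ = (8.130)(392 rpm) / (31.00) = 102.8 rpm.

ω₂ ≈ 103 rpm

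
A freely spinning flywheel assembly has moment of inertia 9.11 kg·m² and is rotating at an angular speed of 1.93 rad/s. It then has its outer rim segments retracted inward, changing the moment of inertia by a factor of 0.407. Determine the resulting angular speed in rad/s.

ω₂ ≈ 4.74 rad/s

With no external torque about the axis, L is conserved: I₁ω₁ = I₂ω₂.
I₂ = 0.407 × 9.11 = 3.708 kg·m².
ω₂ = I₁ω₁ / I₂ = (9.110)(1.93 rad/s) / (3.708) = 4.742 rad/s.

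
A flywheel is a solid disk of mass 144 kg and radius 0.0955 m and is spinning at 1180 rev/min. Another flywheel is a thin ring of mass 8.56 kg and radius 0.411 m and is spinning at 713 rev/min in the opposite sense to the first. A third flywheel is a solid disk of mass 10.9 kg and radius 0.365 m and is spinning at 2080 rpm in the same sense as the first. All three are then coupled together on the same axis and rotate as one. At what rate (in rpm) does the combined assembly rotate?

|ω_f| ≈ 443 rpm

The coupling torques are internal; angular momentum about the shared axis is conserved.
Moments of inertia: I_A = ½(144)(0.0955)² = 0.6567 kg·m²; I_B = (8.56)(0.411)² = 1.446 kg·m²; I_C = ½(10.9)(0.365)² = 0.7261 kg·m².
Taking A's sense as positive: L = (0.6567)(1180) − (1.446)(713) + (0.7261)(2080) = 1254 kg·m²·rpm.
Combined I = 0.6567 + 1.446 + 0.7261 = 2.829 kg·m².
ω_f = L / I = 1254 / 2.829 = 443.4 rpm.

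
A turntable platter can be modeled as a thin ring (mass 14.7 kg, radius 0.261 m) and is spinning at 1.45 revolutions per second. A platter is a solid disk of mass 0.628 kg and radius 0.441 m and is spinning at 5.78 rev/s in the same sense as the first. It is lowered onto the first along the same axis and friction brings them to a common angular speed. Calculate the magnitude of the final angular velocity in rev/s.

|ω_f| ≈ 1.70 rev/s

No external torque acts about the common axis, so total angular momentum is conserved.
Moments of inertia: I_A = (14.7)(0.261)² = 1.001 kg·m²; I_B = ½(0.628)(0.441)² = 0.06107 kg·m².
Taking A's sense as positive: L = (1.001)(1.45) + (0.06107)(5.78) = 1.805 kg·m²·rev/s.
Combined I = 1.001 + 0.06107 = 1.062 kg·m².
ω_f = L / I = 1.805 / 1.062 = 1.699 rev/s.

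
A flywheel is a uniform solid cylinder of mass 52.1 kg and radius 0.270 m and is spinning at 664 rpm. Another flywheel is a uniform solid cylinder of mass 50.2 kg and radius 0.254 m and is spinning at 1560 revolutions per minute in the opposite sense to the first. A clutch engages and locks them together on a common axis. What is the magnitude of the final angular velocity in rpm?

The coupling torques are internal; angular momentum about the shared axis is conserved.
Moments of inertia: I_A = ½(52.1)(0.270)² = 1.899 kg·m²; I_B = ½(50.2)(0.254)² = 1.619 kg·m².
Taking A's sense as positive: L = (1.899)(664) − (1.619)(1560) = -1265 kg·m²·rpm.
Combined I = 1.899 + 1.619 = 3.518 kg·m².
ω_f = L / I = -1265 / 3.518 = -359.6 rpm.

|ω_f| ≈ 360 rpm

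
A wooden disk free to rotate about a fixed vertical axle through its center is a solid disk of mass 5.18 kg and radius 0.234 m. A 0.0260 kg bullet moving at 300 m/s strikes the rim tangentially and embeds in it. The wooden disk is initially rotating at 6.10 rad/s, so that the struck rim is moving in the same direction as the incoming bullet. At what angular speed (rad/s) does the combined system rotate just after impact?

|ω_f| ≈ 18.8 rad/s

The axle reaction passes through the axle and exerts no torque about it; angular momentum about the axle is conserved through the impact.
I_p = ½(5.18)(0.234)² = 0.1418 kg·m². Taking the sense of the bullet's angular momentum as positive, L_{bullet} = m v R = (0.0260)(300)(0.234) = 1.825 kg·m²/s.
L_i = +I_p ω_p + m v R = +(0.1418)(6.10) + 1.825 = 2.690 kg·m²/s.
After sticking, I_f = I_p + m R² = 0.1418 + (0.0260)(0.234)² = 0.1432 kg·m².
ω_f = L_i / I_f = 2.690 / 0.1432 = 18.78 rad/s.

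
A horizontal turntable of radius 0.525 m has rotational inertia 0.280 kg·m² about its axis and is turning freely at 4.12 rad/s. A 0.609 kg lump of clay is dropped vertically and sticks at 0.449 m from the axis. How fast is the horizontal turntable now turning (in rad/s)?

No external torque acts about the axis; L_before = L_after.
Added inertia Σmr² = (0.609)(0.449)² = 0.1228 kg·m²; I_f = 0.2800 + 0.1228 = 0.4028 kg·m².
ω_f = I_p ω_i / I_f = (0.2800)(4.12) / 0.4028 = 2.864 rad/s.

ω_f ≈ 2.86 rad/s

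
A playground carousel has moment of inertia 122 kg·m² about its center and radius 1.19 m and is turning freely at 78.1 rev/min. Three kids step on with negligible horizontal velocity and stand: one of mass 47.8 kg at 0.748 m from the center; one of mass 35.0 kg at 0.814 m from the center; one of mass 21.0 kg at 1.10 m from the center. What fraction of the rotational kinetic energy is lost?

The added mass arrives with no angular momentum about the center, and any external torque about the center is negligible, so the system's angular momentum is conserved.
Added inertia Σmr² = (47.8)(0.748)² + (35.0)(0.814)² + (21.0)(1.10)² = 75.35 kg·m²; I_f = 122.0 + 75.35 = 197.3 kg·m².
ω_f = I_p ω_i / I_f = (122.0)(78.1) / 197.3 = 48.28 rpm.
KE_i = ½(122.0)(8.179 rad/s)² = 4080 J; KE_f = ½(197.3)(5.056)² = 2522 J.
Fraction lost = 0.3818.

fraction ≈ 0.382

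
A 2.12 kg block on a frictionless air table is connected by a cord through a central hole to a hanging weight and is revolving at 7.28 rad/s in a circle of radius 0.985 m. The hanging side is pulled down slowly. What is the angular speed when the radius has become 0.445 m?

The constraining force is radial, so m r² ω about the center is conserved.
ω₂ = ω₁ (r₁/r₂)² = (7.28)(0.985/0.445)² = 35.67 rad/s.

ω₂ ≈ 35.7 rad/s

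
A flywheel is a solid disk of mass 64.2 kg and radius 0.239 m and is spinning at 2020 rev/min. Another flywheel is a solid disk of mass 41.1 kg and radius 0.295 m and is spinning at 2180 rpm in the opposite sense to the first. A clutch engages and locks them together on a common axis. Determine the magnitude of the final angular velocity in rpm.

|ω_f| ≈ 53.8 rpm

No external torque acts about the common axis, so total angular momentum is conserved.
Moments of inertia: I_A = ½(64.2)(0.239)² = 1.834 kg·m²; I_B = ½(41.1)(0.295)² = 1.788 kg·m².
Taking A's sense as positive: L = (1.834)(2020) − (1.788)(2180) = -194.8 kg·m²·rpm.
Combined I = 1.834 + 1.788 = 3.622 kg·m².
ω_f = L / I = -194.8 / 3.622 = -53.78 rpm.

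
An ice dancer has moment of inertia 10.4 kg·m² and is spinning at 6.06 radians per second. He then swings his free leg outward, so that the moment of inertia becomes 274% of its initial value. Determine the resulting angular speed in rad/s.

Angular momentum about the spin axis is conserved since the torque about it is zero.
I₂ = 2.74 × 10.4 = 28.50 kg·m².
ω₂ = I₁ω₁ / I₂ = (10.40)(6.06 rad/s) / (28.50) = 2.212 rad/s.

ω₂ ≈ 2.21 rad/s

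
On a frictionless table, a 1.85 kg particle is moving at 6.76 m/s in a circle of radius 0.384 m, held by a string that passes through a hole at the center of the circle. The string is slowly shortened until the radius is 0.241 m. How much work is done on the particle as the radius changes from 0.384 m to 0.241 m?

W ≈ 65.0 J

The only horizontal force on the mass is along the cord (radial), so it exerts no torque about the hole and angular momentum m v r is conserved.
v₂ = v₁ r₁ / r₂ = (6.76)(0.384) / (0.241) = 10.77 m/s.
W = ΔKE = ½m(v₂² − v₁²) = 65.05 J.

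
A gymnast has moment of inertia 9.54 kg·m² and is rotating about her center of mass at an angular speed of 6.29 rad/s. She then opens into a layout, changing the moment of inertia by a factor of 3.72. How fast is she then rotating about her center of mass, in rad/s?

Angular momentum about the spin axis is conserved since the torque about it is zero.
I₂ = 3.72 × 9.54 = 35.49 kg·m².
ω₂ = I₁ω₁ / I₂ = (9.540)(6.29 rad/s) / (35.49) = 1.691 rad/s.

ω₂ ≈ 1.69 rad/s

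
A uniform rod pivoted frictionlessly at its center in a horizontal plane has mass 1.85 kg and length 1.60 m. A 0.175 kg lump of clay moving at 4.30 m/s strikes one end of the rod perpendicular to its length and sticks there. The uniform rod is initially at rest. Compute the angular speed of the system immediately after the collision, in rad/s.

|ω_f| ≈ 1.19 rad/s

About the pivot the impulsive forces during the collision are internal, so angular momentum about that axis is conserved.
I_p = (1/12)(1.85)(1.60)² = 0.3947 kg·m². Taking the sense of the lump of clay's angular momentum as positive, L_{lump} = m v R = (0.175)(4.30)(1.60/2) = 0.6020 kg·m²/s.
L_i = 0 + 0.6020 = 0.6020 kg·m²/s.
After sticking, I_f = I_p + m R² = 0.3947 + (0.175)(1.60/2)² = 0.5067 kg·m².
ω_f = L_i / I_f = 0.6020 / 0.5067 = 1.188 rad/s.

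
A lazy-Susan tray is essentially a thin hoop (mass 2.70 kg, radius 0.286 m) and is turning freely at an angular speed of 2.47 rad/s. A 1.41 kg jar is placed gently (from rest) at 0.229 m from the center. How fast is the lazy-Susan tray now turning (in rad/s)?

No external torque acts about the center; L_before = L_after.
I_p = (2.70)(0.286)² = 0.2208 kg·m².
Added inertia Σmr² = (1.41)(0.229)² = 0.07394 kg·m²; I_f = 0.2208 + 0.07394 = 0.2948 kg·m².
ω_f = I_p ω_i / I_f = (0.2208)(2.47) / 0.2948 = 1.850 rad/s.

ω_f ≈ 1.85 rad/s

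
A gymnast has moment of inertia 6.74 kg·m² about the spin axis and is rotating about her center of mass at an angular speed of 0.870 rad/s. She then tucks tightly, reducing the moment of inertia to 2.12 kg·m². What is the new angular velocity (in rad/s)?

ω₂ ≈ 2.77 rad/s

With no external torque about the axis, L is conserved: I₁ω₁ = I₂ω₂.
ω₂ = I₁ω₁ / I₂ = (6.740)(0.870 rad/s) / (2.120) = 2.766 rad/s.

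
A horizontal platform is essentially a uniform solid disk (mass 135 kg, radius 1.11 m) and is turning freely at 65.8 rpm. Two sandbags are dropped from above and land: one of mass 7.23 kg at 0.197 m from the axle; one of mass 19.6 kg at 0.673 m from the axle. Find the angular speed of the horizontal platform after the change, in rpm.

No external torque acts about the axle; L_before = L_after.
I_p = ½(135)(1.11)² = 83.17 kg·m².
Added inertia Σmr² = (7.23)(0.197)² + (19.6)(0.673)² = 9.158 kg·m²; I_f = 83.17 + 9.158 = 92.32 kg·m².
ω_f = I_p ω_i / I_f = (83.17)(65.8) / 92.32 = 59.27 rpm.

ω_f ≈ 59.3 rpm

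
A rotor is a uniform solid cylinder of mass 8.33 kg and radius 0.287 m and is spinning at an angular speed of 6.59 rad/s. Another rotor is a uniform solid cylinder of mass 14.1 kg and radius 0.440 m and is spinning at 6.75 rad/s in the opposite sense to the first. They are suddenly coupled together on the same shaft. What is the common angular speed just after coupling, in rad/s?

No external torque acts about the common axis, so total angular momentum is conserved.
Moments of inertia: I_A = ½(8.33)(0.287)² = 0.3431 kg·m²; I_B = ½(14.1)(0.440)² = 1.365 kg·m².
Taking A's sense as positive: L = (0.3431)(6.59) − (1.365)(6.75) = -6.952 kg·m²·rad/s.
Combined I = 0.3431 + 1.365 = 1.708 kg·m².
ω_f = L / I = -6.952 / 1.708 = -4.070 rad/s.

|ω_f| ≈ 4.07 rad/s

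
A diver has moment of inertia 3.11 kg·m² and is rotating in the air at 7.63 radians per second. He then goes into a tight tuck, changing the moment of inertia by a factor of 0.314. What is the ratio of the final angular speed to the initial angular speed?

No external torque acts about the spin axis, so angular momentum is conserved.
I₂ = 0.314 × 3.11 = 0.9765 kg·m².
ω₂/ω₁ = I₁/I₂ = 3.110 / 0.9765 = 3.185.

ω₂/ω₁ ≈ 3.18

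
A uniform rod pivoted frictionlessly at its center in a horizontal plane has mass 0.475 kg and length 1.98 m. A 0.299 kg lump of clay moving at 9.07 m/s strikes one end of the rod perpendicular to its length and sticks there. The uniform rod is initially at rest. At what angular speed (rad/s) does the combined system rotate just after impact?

About the pivot the impulsive forces during the collision are internal, so angular momentum about that axis is conserved.
I_p = (1/12)(0.475)(1.98)² = 0.1552 kg·m². Taking the sense of the lump of clay's angular momentum as positive, L_{lump} = m v R = (0.299)(9.07)(1.98/2) = 2.685 kg·m²/s.
L_i = 0 + 2.685 = 2.685 kg·m²/s.
After sticking, I_f = I_p + m R² = 0.1552 + (0.299)(1.98/2)² = 0.4482 kg·m².
ω_f = L_i / I_f = 2.685 / 0.4482 = 5.990 rad/s.

|ω_f| ≈ 5.99 rad/s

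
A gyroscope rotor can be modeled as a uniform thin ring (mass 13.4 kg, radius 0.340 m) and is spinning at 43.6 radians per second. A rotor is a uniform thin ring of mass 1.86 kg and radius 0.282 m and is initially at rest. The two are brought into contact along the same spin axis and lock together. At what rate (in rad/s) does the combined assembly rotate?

|ω_f| ≈ 39.8 rad/s

No external torque acts about the common axis, so total angular momentum is conserved.
Moments of inertia: I_A = (13.4)(0.340)² = 1.549 kg·m²; I_B = (1.86)(0.282)² = 0.1479 kg·m².
Taking A's sense as positive: L = (1.549)(43.6) = 67.54 kg·m²·rad/s.
Combined I = 1.549 + 0.1479 = 1.697 kg·m².
ω_f = L / I = 67.54 / 1.697 = 39.80 rad/s.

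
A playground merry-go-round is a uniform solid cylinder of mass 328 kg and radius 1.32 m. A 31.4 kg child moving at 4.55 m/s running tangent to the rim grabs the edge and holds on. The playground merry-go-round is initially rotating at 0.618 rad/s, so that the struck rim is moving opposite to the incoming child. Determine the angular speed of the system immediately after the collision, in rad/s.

About the axle the impulsive forces during the collision are internal, so angular momentum about that axis is conserved.
I_p = ½(328)(1.32)² = 285.8 kg·m². Taking the sense of the child's angular momentum as positive, L_{child} = m v R = (31.4)(4.55)(1.32) = 188.6 kg·m²/s.
L_i = −I_p ω_p + m v R = −(285.8)(0.618) + 188.6 = 11.99 kg·m²/s.
After sticking, I_f = I_p + m R² = 285.8 + (31.4)(1.32)² = 340.5 kg·m².
ω_f = L_i / I_f = 11.99 / 340.5 = 0.03522 rad/s.

|ω_f| ≈ 0.0352 rad/s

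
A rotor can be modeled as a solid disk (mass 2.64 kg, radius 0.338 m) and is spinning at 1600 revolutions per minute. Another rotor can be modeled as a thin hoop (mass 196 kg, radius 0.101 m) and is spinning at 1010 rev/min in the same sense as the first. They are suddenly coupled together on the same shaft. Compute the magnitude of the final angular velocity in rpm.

|ω_f| ≈ 1050 rpm

The coupling torques are internal; angular momentum about the shared axis is conserved.
Moments of inertia: I_A = ½(2.64)(0.338)² = 0.1508 kg·m²; I_B = (196)(0.101)² = 1.999 kg·m².
Taking A's sense as positive: L = (0.1508)(1600) + (1.999)(1010) = 2261 kg·m²·rpm.
Combined I = 0.1508 + 1.999 = 2.150 kg·m².
ω_f = L / I = 2261 / 2.150 = 1051 rpm.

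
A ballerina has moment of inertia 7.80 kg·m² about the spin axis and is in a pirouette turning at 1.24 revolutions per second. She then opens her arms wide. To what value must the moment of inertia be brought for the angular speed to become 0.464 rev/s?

With no external torque about the axis, L is conserved: I₁ω₁ = I₂ω₂.
I₂ = I₁ω₁ / ω₂ = (7.80)(1.24) / (0.464) = 20.84 kg·m².

I₂ ≈ 20.8 kg·m²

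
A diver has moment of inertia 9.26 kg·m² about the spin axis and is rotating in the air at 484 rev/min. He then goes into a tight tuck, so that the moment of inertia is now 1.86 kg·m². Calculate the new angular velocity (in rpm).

No external torque acts about the spin axis, so angular momentum is conserved.
ω₂ = I₁ω₁ / I₂ = (9.260)(484 rpm) / (1.860) = 2410 rpm.

ω₂ ≈ 2410 rpm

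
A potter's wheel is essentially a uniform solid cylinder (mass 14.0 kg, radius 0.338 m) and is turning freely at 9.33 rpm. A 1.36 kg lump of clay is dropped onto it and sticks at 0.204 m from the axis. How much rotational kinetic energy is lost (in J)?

energy lost ≈ 0.0252 J

No external torque acts about the axis; L_before = L_after.
I_p = ½(14.0)(0.338)² = 0.7997 kg·m².
Added inertia Σmr² = (1.36)(0.204)² = 0.05660 kg·m²; I_f = 0.7997 + 0.05660 = 0.8563 kg·m².
ω_f = I_p ω_i / I_f = (0.7997)(9.33) / 0.8563 = 8.713 rpm.
KE_i = ½(0.7997)(0.9770 rad/s)² = 0.3817 J; KE_f = ½(0.8563)(0.9125)² = 0.3565 J.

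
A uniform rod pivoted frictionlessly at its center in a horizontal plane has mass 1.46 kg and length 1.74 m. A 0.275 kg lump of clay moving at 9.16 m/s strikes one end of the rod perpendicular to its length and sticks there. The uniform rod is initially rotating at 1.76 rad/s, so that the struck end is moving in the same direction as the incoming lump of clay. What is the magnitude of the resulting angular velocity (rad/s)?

|ω_f| ≈ 4.93 rad/s

About the pivot the impulsive forces during the collision are internal, so angular momentum about that axis is conserved.
I_p = (1/12)(1.46)(1.74)² = 0.3684 kg·m². Taking the sense of the lump of clay's angular momentum as positive, L_{lump} = m v R = (0.275)(9.16)(1.74/2) = 2.192 kg·m²/s.
L_i = +I_p ω_p + m v R = +(0.3684)(1.76) + 2.192 = 2.840 kg·m²/s.
After sticking, I_f = I_p + m R² = 0.3684 + (0.275)(1.74/2)² = 0.5765 kg·m².
ω_f = L_i / I_f = 2.840 / 0.5765 = 4.926 rad/s.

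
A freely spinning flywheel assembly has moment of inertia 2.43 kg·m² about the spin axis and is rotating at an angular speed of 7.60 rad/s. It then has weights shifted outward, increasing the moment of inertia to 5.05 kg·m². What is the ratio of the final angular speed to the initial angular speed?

Angular momentum about the spin axis is conserved since the torque about it is zero.
ω₂/ω₁ = I₁/I₂ = 2.430 / 5.050 = 0.4812.

ω₂/ω₁ ≈ 0.481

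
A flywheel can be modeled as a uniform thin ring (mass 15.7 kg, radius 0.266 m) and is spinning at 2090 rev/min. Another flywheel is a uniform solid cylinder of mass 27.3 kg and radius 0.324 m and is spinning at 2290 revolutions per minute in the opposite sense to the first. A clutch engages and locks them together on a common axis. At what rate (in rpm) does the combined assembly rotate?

|ω_f| ≈ 377 rpm

The coupling torques are internal; angular momentum about the shared axis is conserved.
Moments of inertia: I_A = (15.7)(0.266)² = 1.111 kg·m²; I_B = ½(27.3)(0.324)² = 1.433 kg·m².
Taking A's sense as positive: L = (1.111)(2090) − (1.433)(2290) = -959.7 kg·m²·rpm.
Combined I = 1.111 + 1.433 = 2.544 kg·m².
ω_f = L / I = -959.7 / 2.544 = -377.3 rpm.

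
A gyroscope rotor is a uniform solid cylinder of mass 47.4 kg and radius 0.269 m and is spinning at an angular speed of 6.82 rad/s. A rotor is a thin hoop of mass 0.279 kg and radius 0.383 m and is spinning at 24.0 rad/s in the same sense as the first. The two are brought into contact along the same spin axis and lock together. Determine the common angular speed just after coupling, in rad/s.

|ω_f| ≈ 7.22 rad/s

No external torque acts about the common axis, so total angular momentum is conserved.
Moments of inertia: I_A = ½(47.4)(0.269)² = 1.715 kg·m²; I_B = (0.279)(0.383)² = 0.04093 kg·m².
Taking A's sense as positive: L = (1.715)(6.82) + (0.04093)(24.0) = 12.68 kg·m²·rad/s.
Combined I = 1.715 + 0.04093 = 1.756 kg·m².
ω_f = L / I = 12.68 / 1.756 = 7.220 rad/s.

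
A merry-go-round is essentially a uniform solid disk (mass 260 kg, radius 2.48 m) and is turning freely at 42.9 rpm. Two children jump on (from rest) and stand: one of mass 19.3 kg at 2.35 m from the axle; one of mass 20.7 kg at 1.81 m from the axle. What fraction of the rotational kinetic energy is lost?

The added mass arrives with no angular momentum about the axle, and any external torque about the axle is negligible, so the system's angular momentum is conserved.
I_p = ½(260)(2.48)² = 799.6 kg·m².
Added inertia Σmr² = (19.3)(2.35)² + (20.7)(1.81)² = 174.4 kg·m²; I_f = 799.6 + 174.4 = 974.0 kg·m².
ω_f = I_p ω_i / I_f = (799.6)(42.9) / 974.0 = 35.22 rpm.
KE_i = ½(799.6)(4.492 rad/s)² = 8068 J; KE_f = ½(974.0)(3.688)² = 6624 J.
Fraction lost = 0.1791.

fraction ≈ 0.179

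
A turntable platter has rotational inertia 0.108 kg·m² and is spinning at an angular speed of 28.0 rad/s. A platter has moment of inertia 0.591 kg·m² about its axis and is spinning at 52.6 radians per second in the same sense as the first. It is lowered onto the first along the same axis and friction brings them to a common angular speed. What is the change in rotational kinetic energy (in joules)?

No external torque acts about the common axis, so total angular momentum is conserved.
Taking A's sense as positive: L = (0.1080)(28.0) + (0.5910)(52.6) = 34.11 kg·m²·rad/s.
Combined I = 0.1080 + 0.5910 = 0.6990 kg·m².
ω_f = L / I = 34.11 / 0.6990 = 48.80 rad/s.
KE_i = ½ΣIω² = 859.9 J; KE_f = ½(0.6990)(48.80)² = 832.3 J.

ΔKE ≈ -27.6 J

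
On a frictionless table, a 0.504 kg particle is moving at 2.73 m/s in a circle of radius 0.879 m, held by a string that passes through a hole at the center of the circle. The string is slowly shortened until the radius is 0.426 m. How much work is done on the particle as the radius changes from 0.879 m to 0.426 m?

Central (radial) force ⇒ zero torque about the center ⇒ m v r is constant.
v₂ = v₁ r₁ / r₂ = (2.73)(0.879) / (0.426) = 5.633 m/s.
W = ΔKE = ½m(v₂² − v₁²) = 6.118 J.

W ≈ 6.12 J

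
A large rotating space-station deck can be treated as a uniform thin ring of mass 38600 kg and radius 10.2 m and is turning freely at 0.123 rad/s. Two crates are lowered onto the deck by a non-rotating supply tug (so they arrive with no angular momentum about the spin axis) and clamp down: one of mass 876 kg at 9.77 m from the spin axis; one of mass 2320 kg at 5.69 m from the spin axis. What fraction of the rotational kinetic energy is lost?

The added mass arrives with no angular momentum about the spin axis, and any external torque about the spin axis is negligible, so the system's angular momentum is conserved.
I_p = (38600)(10.2)² = 4.016e+06 kg·m².
Added inertia Σmr² = (876)(9.77)² + (2320)(5.69)² = 1.587e+05 kg·m²; I_f = 4.016e+06 + 1.587e+05 = 4.175e+06 kg·m².
ω_f = I_p ω_i / I_f = (4.016e+06)(0.123) / 4.175e+06 = 0.1183 rad/s.
KE_i = ½(4.016e+06)(0.1230 rad/s)² = 30380 J; KE_f = ½(4.175e+06)(0.1183)² = 29220 J.
Fraction lost = 0.03802.

fraction ≈ 0.0380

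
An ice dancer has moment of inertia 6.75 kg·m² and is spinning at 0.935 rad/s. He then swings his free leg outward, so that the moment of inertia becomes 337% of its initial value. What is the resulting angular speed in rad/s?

No external torque acts about the spin axis, so angular momentum is conserved.
I₂ = 3.37 × 6.75 = 22.75 kg·m².
ω₂ = I₁ω₁ / I₂ = (6.750)(0.935 rad/s) / (22.75) = 0.2774 rad/s.

ω₂ ≈ 0.277 rad/s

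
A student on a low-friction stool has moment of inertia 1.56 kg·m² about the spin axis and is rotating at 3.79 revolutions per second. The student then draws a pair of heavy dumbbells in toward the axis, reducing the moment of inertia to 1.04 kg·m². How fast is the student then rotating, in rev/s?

ω₂ ≈ 5.68 rev/s

No external torque acts about the spin axis, so angular momentum is conserved.
ω₂ = I₁ω₁ / I₂ = (1.560)(3.79 rev/s) / (1.040) = 5.685 rev/s.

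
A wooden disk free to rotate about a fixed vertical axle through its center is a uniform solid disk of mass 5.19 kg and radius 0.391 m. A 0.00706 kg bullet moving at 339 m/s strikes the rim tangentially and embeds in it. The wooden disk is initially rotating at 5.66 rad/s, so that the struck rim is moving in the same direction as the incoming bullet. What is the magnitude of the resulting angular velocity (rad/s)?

About the axle the impulsive forces during the collision are internal, so angular momentum about that axis is conserved.
I_p = ½(5.19)(0.391)² = 0.3967 kg·m². Taking the sense of the bullet's angular momentum as positive, L_{bullet} = m v R = (0.00706)(339)(0.391) = 0.9358 kg·m²/s.
L_i = +I_p ω_p + m v R = +(0.3967)(5.66) + 0.9358 = 3.181 kg·m²/s.
After sticking, I_f = I_p + m R² = 0.3967 + (0.00706)(0.391)² = 0.3978 kg·m².
ω_f = L_i / I_f = 3.181 / 0.3978 = 7.997 rad/s.

|ω_f| ≈ 8.00 rad/s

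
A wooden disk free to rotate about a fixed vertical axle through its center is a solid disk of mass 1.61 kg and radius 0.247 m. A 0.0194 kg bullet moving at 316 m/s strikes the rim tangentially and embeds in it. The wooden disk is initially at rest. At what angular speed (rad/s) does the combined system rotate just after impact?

About the axle the impulsive forces during the collision are internal, so angular momentum about that axis is conserved.
I_p = ½(1.61)(0.247)² = 0.04911 kg·m². Taking the sense of the bullet's angular momentum as positive, L_{bullet} = m v R = (0.0194)(316)(0.247) = 1.514 kg·m²/s.
L_i = 0 + 1.514 = 1.514 kg·m²/s.
After sticking, I_f = I_p + m R² = 0.04911 + (0.0194)(0.247)² = 0.05030 kg·m².
ω_f = L_i / I_f = 1.514 / 0.05030 = 30.11 rad/s.

|ω_f| ≈ 30.1 rad/s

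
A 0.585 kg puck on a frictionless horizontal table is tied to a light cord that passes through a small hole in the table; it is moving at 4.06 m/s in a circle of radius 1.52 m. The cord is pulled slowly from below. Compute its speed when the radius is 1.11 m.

v₂ ≈ 5.56 m/s

The only horizontal force on the mass is along the cord (radial), so it exerts no torque about the hole and angular momentum m v r is conserved.
v₂ = v₁ r₁ / r₂ = (4.06)(1.52) / (1.11) = 5.560 m/s.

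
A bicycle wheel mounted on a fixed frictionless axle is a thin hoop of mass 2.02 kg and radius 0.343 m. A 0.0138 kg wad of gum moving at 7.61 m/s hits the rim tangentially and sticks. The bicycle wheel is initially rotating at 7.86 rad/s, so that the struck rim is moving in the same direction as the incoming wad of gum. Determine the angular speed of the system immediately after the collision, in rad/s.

|ω_f| ≈ 7.96 rad/s

The axle reaction passes through the axle and exerts no torque about it; angular momentum about the axle is conserved through the impact.
I_p = (2.02)(0.343)² = 0.2377 kg·m². Taking the sense of the wad of gum's angular momentum as positive, L_{wad} = m v R = (0.0138)(7.61)(0.343) = 0.03602 kg·m²/s.
L_i = +I_p ω_p + m v R = +(0.2377)(7.86) + 0.03602 = 1.904 kg·m²/s.
After sticking, I_f = I_p + m R² = 0.2377 + (0.0138)(0.343)² = 0.2393 kg·m².
ω_f = L_i / I_f = 1.904 / 0.2393 = 7.957 rad/s.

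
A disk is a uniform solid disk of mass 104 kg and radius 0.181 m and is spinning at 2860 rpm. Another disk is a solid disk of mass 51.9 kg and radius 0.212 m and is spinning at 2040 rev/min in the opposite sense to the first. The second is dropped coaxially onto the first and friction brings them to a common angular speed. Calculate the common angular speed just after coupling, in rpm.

The coupling torques are internal; angular momentum about the shared axis is conserved.
Moments of inertia: I_A = ½(104)(0.181)² = 1.704 kg·m²; I_B = ½(51.9)(0.212)² = 1.166 kg·m².
Taking A's sense as positive: L = (1.704)(2860) − (1.166)(2040) = 2493 kg·m²·rpm.
Combined I = 1.704 + 1.166 = 2.870 kg·m².
ω_f = L / I = 2493 / 2.870 = 868.7 rpm.

|ω_f| ≈ 869 rpm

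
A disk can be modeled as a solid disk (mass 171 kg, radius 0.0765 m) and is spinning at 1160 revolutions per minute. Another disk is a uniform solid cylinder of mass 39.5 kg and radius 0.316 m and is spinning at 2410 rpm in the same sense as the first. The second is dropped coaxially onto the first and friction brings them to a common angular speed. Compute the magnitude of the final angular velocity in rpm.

|ω_f| ≈ 2160 rpm

No external torque acts about the common axis, so total angular momentum is conserved.
Moments of inertia: I_A = ½(171)(0.0765)² = 0.5004 kg·m²; I_B = ½(39.5)(0.316)² = 1.972 kg·m².
Taking A's sense as positive: L = (0.5004)(1160) + (1.972)(2410) = 5333 kg·m²·rpm.
Combined I = 0.5004 + 1.972 = 2.473 kg·m².
ω_f = L / I = 5333 / 2.473 = 2157 rpm.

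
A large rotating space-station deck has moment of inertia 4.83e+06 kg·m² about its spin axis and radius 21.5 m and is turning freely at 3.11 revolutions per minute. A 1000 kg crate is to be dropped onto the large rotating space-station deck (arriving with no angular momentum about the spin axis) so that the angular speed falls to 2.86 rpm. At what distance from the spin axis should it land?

r ≈ 20.5 m

The added mass arrives with no angular momentum about the spin axis, and any external torque about the spin axis is negligible, so the system's angular momentum is conserved.
I_p ω_i = (I_p + m r²) ω_f ⇒ m r² = I_p(ω_i/ω_f − 1) = 4.830e+06(3.11/2.86 − 1) = 4.222e+05 kg·m².
r = √(4.222e+05/1000) = 20.55 m.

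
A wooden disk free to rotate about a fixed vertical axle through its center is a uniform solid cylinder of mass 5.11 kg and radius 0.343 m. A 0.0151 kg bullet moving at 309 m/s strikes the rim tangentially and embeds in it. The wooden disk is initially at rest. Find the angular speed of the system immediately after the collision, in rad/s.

|ω_f| ≈ 5.29 rad/s

About the axle the impulsive forces during the collision are internal, so angular momentum about that axis is conserved.
I_p = ½(5.11)(0.343)² = 0.3006 kg·m². Taking the sense of the bullet's angular momentum as positive, L_{bullet} = m v R = (0.0151)(309)(0.343) = 1.600 kg·m²/s.
L_i = 0 + 1.600 = 1.600 kg·m²/s.
After sticking, I_f = I_p + m R² = 0.3006 + (0.0151)(0.343)² = 0.3024 kg·m².
ω_f = L_i / I_f = 1.600 / 0.3024 = 5.293 rad/s.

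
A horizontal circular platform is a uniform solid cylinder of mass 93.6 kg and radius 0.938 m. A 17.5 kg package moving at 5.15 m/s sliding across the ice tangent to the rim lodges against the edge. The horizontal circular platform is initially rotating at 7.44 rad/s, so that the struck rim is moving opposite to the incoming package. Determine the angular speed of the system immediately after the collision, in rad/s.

The axle reaction passes through the central axle and exerts no torque about it; angular momentum about the central axle is conserved through the impact.
I_p = ½(93.6)(0.938)² = 41.18 kg·m². Taking the sense of the package's angular momentum as positive, L_{package} = m v R = (17.5)(5.15)(0.938) = 84.54 kg·m²/s.
L_i = −I_p ω_p + m v R = −(41.18)(7.44) + 84.54 = -221.8 kg·m²/s.
After sticking, I_f = I_p + m R² = 41.18 + (17.5)(0.938)² = 56.57 kg·m².
ω_f = L_i / I_f = -221.8 / 56.57 = -3.921 rad/s.

|ω_f| ≈ 3.92 rad/s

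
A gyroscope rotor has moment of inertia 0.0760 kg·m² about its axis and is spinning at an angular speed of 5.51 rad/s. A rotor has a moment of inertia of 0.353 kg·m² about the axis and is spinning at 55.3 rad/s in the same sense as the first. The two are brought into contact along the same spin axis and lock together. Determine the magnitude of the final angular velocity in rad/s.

|ω_f| ≈ 46.5 rad/s

No external torque acts about the common axis, so total angular momentum is conserved.
Taking A's sense as positive: L = (0.07600)(5.51) + (0.3530)(55.3) = 19.94 kg·m²·rad/s.
Combined I = 0.07600 + 0.3530 = 0.4290 kg·m².
ω_f = L / I = 19.94 / 0.4290 = 46.48 rad/s.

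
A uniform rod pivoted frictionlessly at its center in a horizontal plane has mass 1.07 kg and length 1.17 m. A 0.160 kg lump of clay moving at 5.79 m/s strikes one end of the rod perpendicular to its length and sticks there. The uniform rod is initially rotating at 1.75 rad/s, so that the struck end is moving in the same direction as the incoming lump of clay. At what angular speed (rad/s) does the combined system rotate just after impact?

|ω_f| ≈ 4.27 rad/s

About the pivot the impulsive forces during the collision are internal, so angular momentum about that axis is conserved.
I_p = (1/12)(1.07)(1.17)² = 0.1221 kg·m². Taking the sense of the lump of clay's angular momentum as positive, L_{lump} = m v R = (0.160)(5.79)(1.17/2) = 0.5419 kg·m²/s.
L_i = +I_p ω_p + m v R = +(0.1221)(1.75) + 0.5419 = 0.7555 kg·m²/s.
After sticking, I_f = I_p + m R² = 0.1221 + (0.160)(1.17/2)² = 0.1768 kg·m².
ω_f = L_i / I_f = 0.7555 / 0.1768 = 4.273 rad/s.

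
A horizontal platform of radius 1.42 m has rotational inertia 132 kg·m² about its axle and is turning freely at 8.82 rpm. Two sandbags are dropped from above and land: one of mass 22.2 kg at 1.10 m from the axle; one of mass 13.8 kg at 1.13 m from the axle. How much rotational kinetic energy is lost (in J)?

energy lost ≈ 14.2 J

The added mass arrives with no angular momentum about the axle, and any external torque about the axle is negligible, so the system's angular momentum is conserved.
Added inertia Σmr² = (22.2)(1.10)² + (13.8)(1.13)² = 44.48 kg·m²; I_f = 132.0 + 44.48 = 176.5 kg·m².
ω_f = I_p ω_i / I_f = (132.0)(8.82) / 176.5 = 6.597 rpm.
KE_i = ½(132.0)(0.9236 rad/s)² = 56.30 J; KE_f = ½(176.5)(0.6908)² = 42.11 J.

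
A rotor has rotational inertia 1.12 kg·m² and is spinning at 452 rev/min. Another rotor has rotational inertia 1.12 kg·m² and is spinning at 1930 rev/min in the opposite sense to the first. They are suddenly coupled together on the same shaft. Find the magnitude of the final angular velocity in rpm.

No external torque acts about the common axis, so total angular momentum is conserved.
Taking A's sense as positive: L = (1.120)(452) − (1.120)(1930) = -1655 kg·m²·rpm.
Combined I = 1.120 + 1.120 = 2.240 kg·m².
ω_f = L / I = -1655 / 2.240 = -739.0 rpm.

|ω_f| ≈ 739 rpm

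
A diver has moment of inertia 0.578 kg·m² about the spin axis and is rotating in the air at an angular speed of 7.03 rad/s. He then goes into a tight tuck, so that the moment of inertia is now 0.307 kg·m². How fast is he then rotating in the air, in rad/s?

No external torque acts about the spin axis, so angular momentum is conserved.
ω₂ = I₁ω₁ / I₂ = (0.5780)(7.03 rad/s) / (0.3070) = 13.24 rad/s.

ω₂ ≈ 13.2 rad/s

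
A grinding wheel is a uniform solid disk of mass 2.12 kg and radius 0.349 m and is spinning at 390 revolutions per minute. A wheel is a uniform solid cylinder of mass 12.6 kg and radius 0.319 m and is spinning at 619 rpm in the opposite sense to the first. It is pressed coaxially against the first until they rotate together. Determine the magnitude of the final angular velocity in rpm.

|ω_f| ≈ 450 rpm

No external torque acts about the common axis, so total angular momentum is conserved.
Moments of inertia: I_A = ½(2.12)(0.349)² = 0.1291 kg·m²; I_B = ½(12.6)(0.319)² = 0.6411 kg·m².
Taking A's sense as positive: L = (0.1291)(390) − (0.6411)(619) = -346.5 kg·m²·rpm.
Combined I = 0.1291 + 0.6411 = 0.7702 kg·m².
ω_f = L / I = -346.5 / 0.7702 = -449.9 rpm.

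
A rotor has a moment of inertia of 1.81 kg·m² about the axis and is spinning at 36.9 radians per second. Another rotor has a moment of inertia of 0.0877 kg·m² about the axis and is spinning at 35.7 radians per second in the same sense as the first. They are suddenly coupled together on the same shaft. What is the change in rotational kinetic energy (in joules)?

ΔKE ≈ -0.0602 J

The coupling torques are internal; angular momentum about the shared axis is conserved.
Taking A's sense as positive: L = (1.810)(36.9) + (0.08770)(35.7) = 69.92 kg·m²·rad/s.
Combined I = 1.810 + 0.08770 = 1.898 kg·m².
ω_f = L / I = 69.92 / 1.898 = 36.84 rad/s.
KE_i = ½ΣIω² = 1288 J; KE_f = ½(1.898)(36.84)² = 1288 J.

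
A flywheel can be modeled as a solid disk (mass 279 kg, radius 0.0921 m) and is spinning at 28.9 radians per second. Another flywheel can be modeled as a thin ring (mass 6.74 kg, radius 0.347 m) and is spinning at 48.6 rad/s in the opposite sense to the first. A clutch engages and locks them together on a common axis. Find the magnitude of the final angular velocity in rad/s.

No external torque acts about the common axis, so total angular momentum is conserved.
Moments of inertia: I_A = ½(279)(0.0921)² = 1.183 kg·m²; I_B = (6.74)(0.347)² = 0.8116 kg·m².
Taking A's sense as positive: L = (1.183)(28.9) − (0.8116)(48.6) = -5.244 kg·m²·rad/s.
Combined I = 1.183 + 0.8116 = 1.995 kg·m².
ω_f = L / I = -5.244 / 1.995 = -2.629 rad/s.

|ω_f| ≈ 2.63 rad/s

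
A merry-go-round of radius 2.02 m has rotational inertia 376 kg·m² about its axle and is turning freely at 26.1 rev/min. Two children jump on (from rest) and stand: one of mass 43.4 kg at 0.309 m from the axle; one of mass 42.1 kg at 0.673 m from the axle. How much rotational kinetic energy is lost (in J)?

No external torque acts about the axle; L_before = L_after.
Added inertia Σmr² = (43.4)(0.309)² + (42.1)(0.673)² = 23.21 kg·m²; I_f = 376.0 + 23.21 = 399.2 kg·m².
ω_f = I_p ω_i / I_f = (376.0)(26.1) / 399.2 = 24.58 rpm.
KE_i = ½(376.0)(2.733 rad/s)² = 1404 J; KE_f = ½(399.2)(2.574)² = 1323 J.

energy lost ≈ 81.7 J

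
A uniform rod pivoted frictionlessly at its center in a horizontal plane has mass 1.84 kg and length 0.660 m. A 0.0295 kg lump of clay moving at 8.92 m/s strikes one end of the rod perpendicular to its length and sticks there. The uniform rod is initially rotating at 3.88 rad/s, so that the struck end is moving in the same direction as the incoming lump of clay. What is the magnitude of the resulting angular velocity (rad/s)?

|ω_f| ≈ 4.94 rad/s

About the pivot the impulsive forces during the collision are internal, so angular momentum about that axis is conserved.
I_p = (1/12)(1.84)(0.660)² = 0.06679 kg·m². Taking the sense of the lump of clay's angular momentum as positive, L_{lump} = m v R = (0.0295)(8.92)(0.660/2) = 0.08684 kg·m²/s.
L_i = +I_p ω_p + m v R = +(0.06679)(3.88) + 0.08684 = 0.3460 kg·m²/s.
After sticking, I_f = I_p + m R² = 0.06679 + (0.0295)(0.660/2)² = 0.07000 kg·m².
ω_f = L_i / I_f = 0.3460 / 0.07000 = 4.942 rad/s.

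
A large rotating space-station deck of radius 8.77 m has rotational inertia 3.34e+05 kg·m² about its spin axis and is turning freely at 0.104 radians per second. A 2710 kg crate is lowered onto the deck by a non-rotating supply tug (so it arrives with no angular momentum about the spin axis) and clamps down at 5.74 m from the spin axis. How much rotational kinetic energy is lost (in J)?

energy lost ≈ 381 J

The added mass arrives with no angular momentum about the spin axis, and any external torque about the spin axis is negligible, so the system's angular momentum is conserved.
Added inertia Σmr² = (2710)(5.74)² = 89290 kg·m²; I_f = 3.340e+05 + 89290 = 4.233e+05 kg·m².
ω_f = I_p ω_i / I_f = (3.340e+05)(0.104) / 4.233e+05 = 0.08206 rad/s.
KE_i = ½(3.340e+05)(0.1040 rad/s)² = 1806 J; KE_f = ½(4.233e+05)(0.08206)² = 1425 J.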